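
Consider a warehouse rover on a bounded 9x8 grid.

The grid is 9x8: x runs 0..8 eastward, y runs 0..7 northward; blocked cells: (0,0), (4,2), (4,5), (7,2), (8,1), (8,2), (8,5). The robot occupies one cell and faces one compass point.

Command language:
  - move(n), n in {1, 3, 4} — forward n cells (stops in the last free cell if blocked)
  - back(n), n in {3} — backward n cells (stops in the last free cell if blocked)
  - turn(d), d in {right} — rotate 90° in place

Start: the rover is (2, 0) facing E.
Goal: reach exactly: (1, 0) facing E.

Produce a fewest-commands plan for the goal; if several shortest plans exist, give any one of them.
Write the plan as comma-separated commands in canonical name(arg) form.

back(3)

begin: (2, 0) facing E
[1] after back(3): (1, 0) facing E
shorter routes all fall short; 1 is best.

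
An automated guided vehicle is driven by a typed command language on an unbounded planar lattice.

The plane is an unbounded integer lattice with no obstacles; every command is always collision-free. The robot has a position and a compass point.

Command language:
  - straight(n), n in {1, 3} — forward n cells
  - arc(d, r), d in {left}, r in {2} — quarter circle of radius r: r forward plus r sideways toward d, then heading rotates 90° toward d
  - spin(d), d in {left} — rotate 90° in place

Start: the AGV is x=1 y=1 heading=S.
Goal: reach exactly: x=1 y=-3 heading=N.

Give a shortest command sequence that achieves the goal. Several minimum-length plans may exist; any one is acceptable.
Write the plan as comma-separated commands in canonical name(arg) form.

straight(3), straight(1), spin(left), spin(left)

initial: x=1 y=1 heading=S
step 1 (straight(3)): x=1 y=-2 heading=S
step 2 (straight(1)): x=1 y=-3 heading=S
step 3 (spin(left)): x=1 y=-3 heading=E
step 4 (spin(left)): x=1 y=-3 heading=N
minimal: 4 command(s), checked below 4.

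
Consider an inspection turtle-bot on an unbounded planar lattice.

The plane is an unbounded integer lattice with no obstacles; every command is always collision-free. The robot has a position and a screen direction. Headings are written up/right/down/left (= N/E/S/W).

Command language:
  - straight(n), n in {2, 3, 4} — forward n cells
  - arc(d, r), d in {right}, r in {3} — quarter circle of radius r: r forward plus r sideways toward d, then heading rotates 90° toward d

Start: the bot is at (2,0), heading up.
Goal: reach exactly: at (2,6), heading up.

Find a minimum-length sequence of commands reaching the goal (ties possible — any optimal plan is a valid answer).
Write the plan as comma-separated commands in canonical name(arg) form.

from: at (2,0), heading up
1. straight(3) → at (2,3), heading up
2. straight(3) → at (2,6), heading up
minimal: 2 command(s), checked below 2.

straight(3), straight(3)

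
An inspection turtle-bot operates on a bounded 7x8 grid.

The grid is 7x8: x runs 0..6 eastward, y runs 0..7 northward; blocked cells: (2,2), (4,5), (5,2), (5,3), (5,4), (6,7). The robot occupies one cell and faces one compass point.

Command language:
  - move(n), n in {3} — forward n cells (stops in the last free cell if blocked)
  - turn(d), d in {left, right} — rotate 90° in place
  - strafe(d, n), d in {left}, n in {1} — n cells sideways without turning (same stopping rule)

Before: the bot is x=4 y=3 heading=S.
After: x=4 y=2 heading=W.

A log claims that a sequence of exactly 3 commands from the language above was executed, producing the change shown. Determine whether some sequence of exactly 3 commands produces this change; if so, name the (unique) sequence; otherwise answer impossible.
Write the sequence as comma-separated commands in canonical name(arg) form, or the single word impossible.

strafe(left, 1), turn(right), strafe(left, 1)

key: position moved to (4,2) AND the heading swung to W — translation plus rotation needed
begin: x=4 y=3 heading=S
t=1 strafe(left, 1) ⇒ x=4 y=3 heading=S
t=2 turn(right) ⇒ x=4 y=3 heading=W
t=3 strafe(left, 1) ⇒ x=4 y=2 heading=W
no other 3-command option fits: unique.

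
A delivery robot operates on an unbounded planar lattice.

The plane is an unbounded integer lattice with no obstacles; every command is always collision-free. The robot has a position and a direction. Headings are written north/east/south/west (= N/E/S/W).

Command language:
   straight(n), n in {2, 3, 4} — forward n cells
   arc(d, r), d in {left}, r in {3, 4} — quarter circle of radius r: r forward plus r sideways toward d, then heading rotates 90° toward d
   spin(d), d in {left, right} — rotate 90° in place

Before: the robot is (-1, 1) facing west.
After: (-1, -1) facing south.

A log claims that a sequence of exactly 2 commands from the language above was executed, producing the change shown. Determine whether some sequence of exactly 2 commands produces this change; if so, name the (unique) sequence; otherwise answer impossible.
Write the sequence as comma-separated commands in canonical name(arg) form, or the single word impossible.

spin(left), straight(2)

key: cell and facing (now S) both changed — the 2 commands mix motion and turning
from: (-1, 1) facing west
t=1 spin(left) ⇒ (-1, 1) facing south
t=2 straight(2) ⇒ (-1, -1) facing south
uniquely the one of 49 2-step routes that fits.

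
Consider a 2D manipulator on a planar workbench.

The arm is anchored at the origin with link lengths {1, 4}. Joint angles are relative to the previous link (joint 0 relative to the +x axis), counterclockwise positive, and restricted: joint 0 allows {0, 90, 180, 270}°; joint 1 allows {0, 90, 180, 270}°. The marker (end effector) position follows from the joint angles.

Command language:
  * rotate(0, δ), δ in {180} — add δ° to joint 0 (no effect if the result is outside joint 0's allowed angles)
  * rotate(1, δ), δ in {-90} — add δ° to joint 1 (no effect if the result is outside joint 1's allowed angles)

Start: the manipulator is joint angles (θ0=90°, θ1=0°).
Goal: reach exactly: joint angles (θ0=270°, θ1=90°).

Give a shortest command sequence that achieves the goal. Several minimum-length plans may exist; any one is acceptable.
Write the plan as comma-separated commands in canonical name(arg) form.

rotate(0, 180), rotate(1, -90), rotate(1, -90), rotate(1, -90)

begin: joint angles (θ0=90°, θ1=0°)
step 1 (rotate(0, 180)): joint angles (θ0=270°, θ1=0°)
step 2 (rotate(1, -90)): joint angles (θ0=270°, θ1=270°)
step 3 (rotate(1, -90)): joint angles (θ0=270°, θ1=180°)
step 4 (rotate(1, -90)): joint angles (θ0=270°, θ1=90°)
nothing shorter than 4 reaches the goal.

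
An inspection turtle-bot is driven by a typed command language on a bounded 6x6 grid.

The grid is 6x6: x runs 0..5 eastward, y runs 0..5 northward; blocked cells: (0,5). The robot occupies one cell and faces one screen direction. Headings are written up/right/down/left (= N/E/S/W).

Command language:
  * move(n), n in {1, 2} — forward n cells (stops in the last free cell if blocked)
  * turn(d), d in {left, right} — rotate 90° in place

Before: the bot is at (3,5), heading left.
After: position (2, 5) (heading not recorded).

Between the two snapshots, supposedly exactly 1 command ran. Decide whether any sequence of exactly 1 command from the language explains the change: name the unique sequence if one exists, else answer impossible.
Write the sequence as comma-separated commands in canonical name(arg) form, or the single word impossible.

move(1)

start: at (3,5), heading left
step 1 (move(1)): at (2,5), heading left
all 4 alternatives checked — unique.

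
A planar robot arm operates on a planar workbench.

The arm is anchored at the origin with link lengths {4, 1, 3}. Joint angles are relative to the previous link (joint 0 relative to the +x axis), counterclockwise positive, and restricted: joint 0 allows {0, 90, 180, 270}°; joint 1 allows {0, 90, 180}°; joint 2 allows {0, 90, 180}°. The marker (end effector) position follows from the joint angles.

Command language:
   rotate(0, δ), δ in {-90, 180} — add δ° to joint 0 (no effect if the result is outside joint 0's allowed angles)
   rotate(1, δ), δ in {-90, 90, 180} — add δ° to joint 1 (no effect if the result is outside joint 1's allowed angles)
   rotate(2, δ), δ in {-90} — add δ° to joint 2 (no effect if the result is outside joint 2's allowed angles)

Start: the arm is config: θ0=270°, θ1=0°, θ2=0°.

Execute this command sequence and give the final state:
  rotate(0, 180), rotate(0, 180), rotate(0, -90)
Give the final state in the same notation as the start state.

config: θ0=180°, θ1=0°, θ2=0°

from: config: θ0=270°, θ1=0°, θ2=0°
[1] after rotate(0, 180): config: θ0=90°, θ1=0°, θ2=0°
[2] after rotate(0, 180): config: θ0=270°, θ1=0°, θ2=0°
[3] after rotate(0, -90): config: θ0=180°, θ1=0°, θ2=0°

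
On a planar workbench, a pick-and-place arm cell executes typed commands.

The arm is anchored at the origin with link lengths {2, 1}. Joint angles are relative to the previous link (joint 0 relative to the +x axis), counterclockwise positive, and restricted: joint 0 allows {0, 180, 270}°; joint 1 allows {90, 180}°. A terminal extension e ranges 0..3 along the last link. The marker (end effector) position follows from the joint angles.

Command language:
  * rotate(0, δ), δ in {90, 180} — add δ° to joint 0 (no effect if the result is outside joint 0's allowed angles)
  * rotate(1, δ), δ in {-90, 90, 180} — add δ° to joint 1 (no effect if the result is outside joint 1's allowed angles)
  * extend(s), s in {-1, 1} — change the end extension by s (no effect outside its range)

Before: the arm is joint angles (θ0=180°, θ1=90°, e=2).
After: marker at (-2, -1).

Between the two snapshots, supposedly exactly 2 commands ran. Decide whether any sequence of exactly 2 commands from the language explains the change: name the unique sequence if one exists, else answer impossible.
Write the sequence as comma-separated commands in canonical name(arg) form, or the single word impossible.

extend(-1), extend(-1)

begin: joint angles (θ0=180°, θ1=90°, e=2)
[1] after extend(-1): joint angles (θ0=180°, θ1=90°, e=1)
[2] after extend(-1): joint angles (θ0=180°, θ1=90°, e=0)
all 49 alternatives checked — unique.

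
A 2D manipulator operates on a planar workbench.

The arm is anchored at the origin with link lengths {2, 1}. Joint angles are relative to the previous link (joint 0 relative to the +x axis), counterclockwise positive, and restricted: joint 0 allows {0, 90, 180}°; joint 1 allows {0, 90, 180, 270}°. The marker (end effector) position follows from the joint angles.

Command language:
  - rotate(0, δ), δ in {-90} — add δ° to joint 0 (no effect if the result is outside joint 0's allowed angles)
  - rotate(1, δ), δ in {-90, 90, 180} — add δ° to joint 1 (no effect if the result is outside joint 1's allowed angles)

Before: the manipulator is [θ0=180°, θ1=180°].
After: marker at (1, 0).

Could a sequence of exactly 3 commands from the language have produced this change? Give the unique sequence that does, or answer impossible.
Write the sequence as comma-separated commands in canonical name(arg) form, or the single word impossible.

rotate(0, -90), rotate(0, -90), rotate(0, -90)

t0: [θ0=180°, θ1=180°]
t=1 rotate(0, -90) ⇒ [θ0=90°, θ1=180°]
t=2 rotate(0, -90) ⇒ [θ0=0°, θ1=180°]
t=3 rotate(0, -90) ⇒ [θ0=0°, θ1=180°]
uniquely the one of 64 3-step routes that fits.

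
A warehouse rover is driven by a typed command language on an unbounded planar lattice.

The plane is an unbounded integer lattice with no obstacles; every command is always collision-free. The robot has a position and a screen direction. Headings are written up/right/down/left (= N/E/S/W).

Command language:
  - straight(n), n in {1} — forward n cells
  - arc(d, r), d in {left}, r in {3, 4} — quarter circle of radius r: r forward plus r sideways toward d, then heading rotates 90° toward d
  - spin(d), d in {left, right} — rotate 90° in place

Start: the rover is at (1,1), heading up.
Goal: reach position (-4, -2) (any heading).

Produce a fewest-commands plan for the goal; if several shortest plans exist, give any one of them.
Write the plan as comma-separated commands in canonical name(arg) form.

initial: at (1,1), heading up
1. arc(left, 4) → at (-3,5), heading left
2. arc(left, 4) → at (-7,1), heading down
3. arc(left, 3) → at (-4,-2), heading right
nothing shorter than 3 reaches the goal.

arc(left, 4), arc(left, 4), arc(left, 3)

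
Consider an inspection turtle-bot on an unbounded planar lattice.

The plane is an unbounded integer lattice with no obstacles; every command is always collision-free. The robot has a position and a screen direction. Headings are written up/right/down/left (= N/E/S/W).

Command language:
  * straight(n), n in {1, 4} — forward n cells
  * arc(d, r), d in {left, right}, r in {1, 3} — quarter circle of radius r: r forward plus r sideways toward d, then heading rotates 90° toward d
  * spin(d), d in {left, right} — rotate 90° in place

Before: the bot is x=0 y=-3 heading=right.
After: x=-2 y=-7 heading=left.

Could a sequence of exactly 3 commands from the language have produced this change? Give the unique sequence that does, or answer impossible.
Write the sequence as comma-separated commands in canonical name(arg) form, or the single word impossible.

arc(right, 3), arc(right, 1), straight(4)

key: order matters: swapping arc(right, 3) and straight(4) lands elsewhere
start: x=0 y=-3 heading=right
step 1 (arc(right, 3)): x=3 y=-6 heading=down
step 2 (arc(right, 1)): x=2 y=-7 heading=left
step 3 (straight(4)): x=-2 y=-7 heading=left
all 512 alternatives checked — unique.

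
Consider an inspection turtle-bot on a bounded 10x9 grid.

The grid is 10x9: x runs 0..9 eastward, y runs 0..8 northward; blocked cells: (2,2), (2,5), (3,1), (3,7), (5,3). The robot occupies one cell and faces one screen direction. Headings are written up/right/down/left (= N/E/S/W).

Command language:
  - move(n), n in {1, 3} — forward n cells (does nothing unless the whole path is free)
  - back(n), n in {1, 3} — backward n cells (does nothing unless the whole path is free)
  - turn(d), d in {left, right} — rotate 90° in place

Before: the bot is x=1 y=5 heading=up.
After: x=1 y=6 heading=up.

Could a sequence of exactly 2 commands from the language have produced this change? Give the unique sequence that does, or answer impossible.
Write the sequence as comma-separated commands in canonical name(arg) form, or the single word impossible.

key: still facing N at the end — nothing in the sequence rotates
start: x=1 y=5 heading=up
[1] after move(1): x=1 y=6 heading=up
[2] after move(3): x=1 y=6 heading=up
no other 2-command option fits: unique.

move(1), move(3)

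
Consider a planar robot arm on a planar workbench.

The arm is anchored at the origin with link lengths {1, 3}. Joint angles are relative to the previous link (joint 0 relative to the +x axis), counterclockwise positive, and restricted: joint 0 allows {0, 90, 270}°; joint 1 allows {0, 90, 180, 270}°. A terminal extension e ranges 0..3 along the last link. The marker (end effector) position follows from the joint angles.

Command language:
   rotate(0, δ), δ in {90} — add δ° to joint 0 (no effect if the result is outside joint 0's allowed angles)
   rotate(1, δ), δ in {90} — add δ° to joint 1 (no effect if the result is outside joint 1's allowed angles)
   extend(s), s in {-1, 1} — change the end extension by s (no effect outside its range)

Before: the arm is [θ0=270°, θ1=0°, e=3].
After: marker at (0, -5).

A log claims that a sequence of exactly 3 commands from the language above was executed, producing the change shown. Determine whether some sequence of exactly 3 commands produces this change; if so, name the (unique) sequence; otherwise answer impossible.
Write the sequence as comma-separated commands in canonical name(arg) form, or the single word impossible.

extend(1), extend(-1), extend(-1)

key: running extend(-1) before extend(1) would end elsewhere — order is forced
t0: [θ0=270°, θ1=0°, e=3]
t=1 extend(1) ⇒ [θ0=270°, θ1=0°, e=3]
t=2 extend(-1) ⇒ [θ0=270°, θ1=0°, e=2]
t=3 extend(-1) ⇒ [θ0=270°, θ1=0°, e=1]
uniquely the one of 64 3-step routes that fits.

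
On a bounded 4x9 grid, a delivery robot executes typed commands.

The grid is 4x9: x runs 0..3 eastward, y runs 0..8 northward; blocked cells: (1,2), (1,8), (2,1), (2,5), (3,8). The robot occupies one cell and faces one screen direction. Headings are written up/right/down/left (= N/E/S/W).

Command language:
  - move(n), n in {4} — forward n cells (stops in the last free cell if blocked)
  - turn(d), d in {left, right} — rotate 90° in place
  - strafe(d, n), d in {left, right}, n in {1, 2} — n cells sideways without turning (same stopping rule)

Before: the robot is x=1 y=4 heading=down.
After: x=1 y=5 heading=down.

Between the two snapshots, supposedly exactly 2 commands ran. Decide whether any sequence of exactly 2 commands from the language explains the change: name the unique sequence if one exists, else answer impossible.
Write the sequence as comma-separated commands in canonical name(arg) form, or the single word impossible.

impossible

every 2-command combo misses the target.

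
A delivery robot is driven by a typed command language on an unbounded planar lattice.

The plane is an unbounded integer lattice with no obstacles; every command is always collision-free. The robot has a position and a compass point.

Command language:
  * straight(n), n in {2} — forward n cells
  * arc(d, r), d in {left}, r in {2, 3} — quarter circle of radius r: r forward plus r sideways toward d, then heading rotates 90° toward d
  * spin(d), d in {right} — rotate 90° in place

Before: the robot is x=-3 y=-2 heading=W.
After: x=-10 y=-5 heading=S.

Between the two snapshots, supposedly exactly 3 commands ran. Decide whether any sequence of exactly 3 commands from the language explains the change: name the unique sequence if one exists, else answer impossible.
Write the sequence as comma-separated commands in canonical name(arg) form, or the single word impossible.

key: running arc(left, 3) before straight(2) would end elsewhere — order is forced
start: x=-3 y=-2 heading=W
[1] after straight(2): x=-5 y=-2 heading=W
[2] after straight(2): x=-7 y=-2 heading=W
[3] after arc(left, 3): x=-10 y=-5 heading=S
uniquely the one of 64 3-step routes that fits.

straight(2), straight(2), arc(left, 3)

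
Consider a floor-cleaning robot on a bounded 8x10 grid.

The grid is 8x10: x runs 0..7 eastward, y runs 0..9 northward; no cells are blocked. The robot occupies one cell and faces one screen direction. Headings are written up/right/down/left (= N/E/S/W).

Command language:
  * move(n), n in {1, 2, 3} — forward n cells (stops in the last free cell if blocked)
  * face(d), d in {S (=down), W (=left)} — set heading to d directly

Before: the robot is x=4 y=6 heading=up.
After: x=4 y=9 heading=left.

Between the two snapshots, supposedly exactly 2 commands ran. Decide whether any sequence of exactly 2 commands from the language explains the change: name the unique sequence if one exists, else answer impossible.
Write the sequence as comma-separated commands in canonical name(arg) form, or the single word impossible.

move(3), face(W)

key: order matters: swapping move(3) and face(W) lands elsewhere
initial: x=4 y=6 heading=up
step 1 (move(3)): x=4 y=9 heading=up
step 2 (face(W)): x=4 y=9 heading=left
uniquely the one of 25 2-step routes that fits.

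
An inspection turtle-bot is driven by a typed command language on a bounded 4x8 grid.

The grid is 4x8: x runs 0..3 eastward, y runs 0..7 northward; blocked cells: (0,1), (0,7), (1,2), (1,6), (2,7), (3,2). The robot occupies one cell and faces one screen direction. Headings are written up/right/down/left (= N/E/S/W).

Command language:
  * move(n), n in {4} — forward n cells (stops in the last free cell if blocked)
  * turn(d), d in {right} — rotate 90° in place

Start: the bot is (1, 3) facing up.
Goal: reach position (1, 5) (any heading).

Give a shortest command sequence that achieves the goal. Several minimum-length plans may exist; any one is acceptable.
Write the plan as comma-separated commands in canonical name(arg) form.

move(4)

initial: (1, 3) facing up
t=1 move(4) ⇒ (1, 5) facing up
nothing shorter than 1 reaches the goal.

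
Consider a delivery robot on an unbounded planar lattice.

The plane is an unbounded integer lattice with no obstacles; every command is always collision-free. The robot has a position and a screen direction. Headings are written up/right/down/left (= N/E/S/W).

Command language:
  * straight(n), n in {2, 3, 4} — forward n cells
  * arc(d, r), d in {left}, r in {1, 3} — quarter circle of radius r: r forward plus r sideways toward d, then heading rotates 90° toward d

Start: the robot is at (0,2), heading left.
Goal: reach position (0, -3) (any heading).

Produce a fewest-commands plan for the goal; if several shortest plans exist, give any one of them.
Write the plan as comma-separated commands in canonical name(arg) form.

t0: at (0,2), heading left
step 1 (arc(left, 1)): at (-1,1), heading down
step 2 (straight(3)): at (-1,-2), heading down
step 3 (arc(left, 1)): at (0,-3), heading right
minimal: 3 command(s), checked below 3.

arc(left, 1), straight(3), arc(left, 1)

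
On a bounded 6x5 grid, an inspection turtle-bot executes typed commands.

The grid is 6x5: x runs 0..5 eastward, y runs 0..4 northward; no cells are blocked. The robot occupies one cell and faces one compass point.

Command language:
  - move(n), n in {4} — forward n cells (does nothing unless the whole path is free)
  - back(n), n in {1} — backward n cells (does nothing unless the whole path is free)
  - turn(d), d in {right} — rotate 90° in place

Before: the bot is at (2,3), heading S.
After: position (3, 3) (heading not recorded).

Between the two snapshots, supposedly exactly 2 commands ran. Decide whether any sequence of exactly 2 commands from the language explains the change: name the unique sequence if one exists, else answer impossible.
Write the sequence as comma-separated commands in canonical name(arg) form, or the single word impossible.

key: order matters: swapping turn(right) and back(1) lands elsewhere
initial: at (2,3), heading S
step 1 (turn(right)): at (2,3), heading W
step 2 (back(1)): at (3,3), heading W
no rival 2-sequence matches.

turn(right), back(1)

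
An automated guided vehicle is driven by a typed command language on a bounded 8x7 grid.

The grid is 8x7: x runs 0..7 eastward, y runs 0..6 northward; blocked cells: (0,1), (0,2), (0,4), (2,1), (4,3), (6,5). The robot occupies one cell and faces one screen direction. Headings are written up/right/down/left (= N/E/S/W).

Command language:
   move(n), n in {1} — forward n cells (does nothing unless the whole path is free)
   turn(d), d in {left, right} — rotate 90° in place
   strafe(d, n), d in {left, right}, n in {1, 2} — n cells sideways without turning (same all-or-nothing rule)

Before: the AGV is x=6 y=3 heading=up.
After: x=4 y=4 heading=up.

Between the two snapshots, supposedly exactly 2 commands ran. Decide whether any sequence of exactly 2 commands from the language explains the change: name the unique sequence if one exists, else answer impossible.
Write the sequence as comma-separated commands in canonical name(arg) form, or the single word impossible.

key: still facing N at the end — nothing in the sequence rotates
t0: x=6 y=3 heading=up
t=1 move(1) ⇒ x=6 y=4 heading=up
t=2 strafe(left, 2) ⇒ x=4 y=4 heading=up
uniquely the one of 49 2-step routes that fits.

move(1), strafe(left, 2)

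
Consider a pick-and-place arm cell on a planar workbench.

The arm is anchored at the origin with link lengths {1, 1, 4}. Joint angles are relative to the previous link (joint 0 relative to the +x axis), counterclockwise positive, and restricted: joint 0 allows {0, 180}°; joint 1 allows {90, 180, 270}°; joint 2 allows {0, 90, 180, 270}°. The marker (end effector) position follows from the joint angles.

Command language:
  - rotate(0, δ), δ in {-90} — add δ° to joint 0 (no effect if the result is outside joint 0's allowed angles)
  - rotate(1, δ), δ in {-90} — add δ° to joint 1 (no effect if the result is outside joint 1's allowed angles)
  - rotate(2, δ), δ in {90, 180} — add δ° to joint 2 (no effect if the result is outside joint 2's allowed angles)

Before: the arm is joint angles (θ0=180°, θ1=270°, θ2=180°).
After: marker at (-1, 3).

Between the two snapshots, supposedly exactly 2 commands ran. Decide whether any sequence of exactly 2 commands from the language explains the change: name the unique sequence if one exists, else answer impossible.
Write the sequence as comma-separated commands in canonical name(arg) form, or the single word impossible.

from: joint angles (θ0=180°, θ1=270°, θ2=180°)
1. rotate(1, -90) → joint angles (θ0=180°, θ1=180°, θ2=180°)
2. rotate(1, -90) → joint angles (θ0=180°, θ1=90°, θ2=180°)
no rival 2-sequence matches.

rotate(1, -90), rotate(1, -90)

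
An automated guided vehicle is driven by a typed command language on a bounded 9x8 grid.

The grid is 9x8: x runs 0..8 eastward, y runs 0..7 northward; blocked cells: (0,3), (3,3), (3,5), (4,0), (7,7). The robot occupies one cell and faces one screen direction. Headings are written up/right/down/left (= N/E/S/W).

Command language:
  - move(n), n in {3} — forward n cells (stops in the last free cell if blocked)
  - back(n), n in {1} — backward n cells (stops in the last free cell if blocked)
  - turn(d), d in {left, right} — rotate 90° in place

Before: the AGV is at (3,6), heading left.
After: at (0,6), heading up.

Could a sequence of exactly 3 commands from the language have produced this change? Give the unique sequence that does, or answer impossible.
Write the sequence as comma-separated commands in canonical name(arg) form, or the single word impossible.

key: position moved to (0,6) AND the heading swung to N — translation plus rotation needed
t0: at (3,6), heading left
1. move(3) → at (0,6), heading left
2. move(3) → at (0,6), heading left
3. turn(right) → at (0,6), heading up
no rival 3-sequence matches.

move(3), move(3), turn(right)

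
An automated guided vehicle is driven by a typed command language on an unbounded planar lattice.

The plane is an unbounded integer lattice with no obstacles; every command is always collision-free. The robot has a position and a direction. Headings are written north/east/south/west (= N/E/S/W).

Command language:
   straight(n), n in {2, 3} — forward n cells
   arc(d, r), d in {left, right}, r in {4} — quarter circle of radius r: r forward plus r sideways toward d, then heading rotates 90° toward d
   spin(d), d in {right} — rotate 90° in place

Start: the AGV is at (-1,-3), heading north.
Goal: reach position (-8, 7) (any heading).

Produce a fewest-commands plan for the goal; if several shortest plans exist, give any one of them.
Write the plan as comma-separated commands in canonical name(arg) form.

initial: at (-1,-3), heading north
t=1 straight(3) ⇒ at (-1,0), heading north
t=2 straight(3) ⇒ at (-1,3), heading north
t=3 arc(left, 4) ⇒ at (-5,7), heading west
t=4 straight(3) ⇒ at (-8,7), heading west
minimal: 4 command(s), checked below 4.

straight(3), straight(3), arc(left, 4), straight(3)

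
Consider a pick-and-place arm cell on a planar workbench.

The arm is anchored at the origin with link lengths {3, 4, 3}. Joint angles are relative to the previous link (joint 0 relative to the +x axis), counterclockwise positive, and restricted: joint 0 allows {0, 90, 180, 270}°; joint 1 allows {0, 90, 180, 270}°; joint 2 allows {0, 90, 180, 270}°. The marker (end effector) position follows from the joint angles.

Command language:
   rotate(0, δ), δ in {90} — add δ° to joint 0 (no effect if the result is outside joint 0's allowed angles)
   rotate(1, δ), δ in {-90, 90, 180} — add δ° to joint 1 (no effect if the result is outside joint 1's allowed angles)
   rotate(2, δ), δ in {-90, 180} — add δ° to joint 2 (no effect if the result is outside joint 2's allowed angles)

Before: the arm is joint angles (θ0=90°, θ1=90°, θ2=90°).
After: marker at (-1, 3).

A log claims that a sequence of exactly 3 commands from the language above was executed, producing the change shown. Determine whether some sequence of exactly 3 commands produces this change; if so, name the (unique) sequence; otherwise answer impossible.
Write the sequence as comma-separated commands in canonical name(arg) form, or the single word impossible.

t0: joint angles (θ0=90°, θ1=90°, θ2=90°)
step 1 (rotate(2, -90)): joint angles (θ0=90°, θ1=90°, θ2=0°)
step 2 (rotate(2, -90)): joint angles (θ0=90°, θ1=90°, θ2=270°)
step 3 (rotate(2, -90)): joint angles (θ0=90°, θ1=90°, θ2=180°)
no other 3-command option fits: unique.

rotate(2, -90), rotate(2, -90), rotate(2, -90)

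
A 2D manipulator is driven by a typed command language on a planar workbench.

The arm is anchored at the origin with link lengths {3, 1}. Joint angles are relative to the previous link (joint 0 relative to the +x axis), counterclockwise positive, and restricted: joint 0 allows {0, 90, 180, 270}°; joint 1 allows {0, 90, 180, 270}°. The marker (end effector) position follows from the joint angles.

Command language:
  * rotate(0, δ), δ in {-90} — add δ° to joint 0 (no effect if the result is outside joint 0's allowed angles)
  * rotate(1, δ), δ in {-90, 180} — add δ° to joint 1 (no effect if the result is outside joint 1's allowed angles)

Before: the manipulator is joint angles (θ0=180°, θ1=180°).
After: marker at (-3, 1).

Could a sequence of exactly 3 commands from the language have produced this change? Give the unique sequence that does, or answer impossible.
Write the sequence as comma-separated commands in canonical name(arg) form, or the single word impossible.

begin: joint angles (θ0=180°, θ1=180°)
1. rotate(1, -90) → joint angles (θ0=180°, θ1=90°)
2. rotate(1, -90) → joint angles (θ0=180°, θ1=0°)
3. rotate(1, -90) → joint angles (θ0=180°, θ1=270°)
uniquely the one of 27 3-step routes that fits.

rotate(1, -90), rotate(1, -90), rotate(1, -90)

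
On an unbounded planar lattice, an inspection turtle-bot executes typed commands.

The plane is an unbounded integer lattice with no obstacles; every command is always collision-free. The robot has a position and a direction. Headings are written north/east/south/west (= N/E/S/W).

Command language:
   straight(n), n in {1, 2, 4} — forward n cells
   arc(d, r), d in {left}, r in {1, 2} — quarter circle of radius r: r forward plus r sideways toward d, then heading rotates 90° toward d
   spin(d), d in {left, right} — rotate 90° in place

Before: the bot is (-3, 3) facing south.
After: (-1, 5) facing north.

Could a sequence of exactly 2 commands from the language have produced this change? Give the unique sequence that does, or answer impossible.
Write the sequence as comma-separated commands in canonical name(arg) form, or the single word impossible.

spin(left), arc(left, 2)

key: running arc(left, 2) before spin(left) would end elsewhere — order is forced
start: (-3, 3) facing south
[1] after spin(left): (-3, 3) facing east
[2] after arc(left, 2): (-1, 5) facing north
uniquely the one of 49 2-step routes that fits.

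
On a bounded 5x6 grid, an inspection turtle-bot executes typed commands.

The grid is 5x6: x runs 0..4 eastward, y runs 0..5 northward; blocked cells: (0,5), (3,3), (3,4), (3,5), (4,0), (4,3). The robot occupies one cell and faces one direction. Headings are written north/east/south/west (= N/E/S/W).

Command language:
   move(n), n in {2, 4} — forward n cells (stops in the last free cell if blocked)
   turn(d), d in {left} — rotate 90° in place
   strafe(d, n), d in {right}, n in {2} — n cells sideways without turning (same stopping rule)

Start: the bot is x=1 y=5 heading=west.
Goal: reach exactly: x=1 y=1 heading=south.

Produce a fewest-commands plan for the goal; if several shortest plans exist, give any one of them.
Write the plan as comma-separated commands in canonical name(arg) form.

start: x=1 y=5 heading=west
step 1 (turn(left)): x=1 y=5 heading=south
step 2 (move(4)): x=1 y=1 heading=south
no 1-step plan works, so 2 is optimal.

turn(left), move(4)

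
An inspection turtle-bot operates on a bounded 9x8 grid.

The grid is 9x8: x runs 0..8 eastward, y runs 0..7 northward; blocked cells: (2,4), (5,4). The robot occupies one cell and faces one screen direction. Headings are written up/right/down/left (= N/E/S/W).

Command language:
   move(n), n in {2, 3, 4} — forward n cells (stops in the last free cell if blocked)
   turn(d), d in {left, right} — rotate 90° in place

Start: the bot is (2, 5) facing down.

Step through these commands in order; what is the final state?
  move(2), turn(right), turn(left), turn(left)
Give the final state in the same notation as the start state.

initial: (2, 5) facing down
t=1 move(2) ⇒ (2, 5) facing down
t=2 turn(right) ⇒ (2, 5) facing left
t=3 turn(left) ⇒ (2, 5) facing down
t=4 turn(left) ⇒ (2, 5) facing right

(2, 5) facing right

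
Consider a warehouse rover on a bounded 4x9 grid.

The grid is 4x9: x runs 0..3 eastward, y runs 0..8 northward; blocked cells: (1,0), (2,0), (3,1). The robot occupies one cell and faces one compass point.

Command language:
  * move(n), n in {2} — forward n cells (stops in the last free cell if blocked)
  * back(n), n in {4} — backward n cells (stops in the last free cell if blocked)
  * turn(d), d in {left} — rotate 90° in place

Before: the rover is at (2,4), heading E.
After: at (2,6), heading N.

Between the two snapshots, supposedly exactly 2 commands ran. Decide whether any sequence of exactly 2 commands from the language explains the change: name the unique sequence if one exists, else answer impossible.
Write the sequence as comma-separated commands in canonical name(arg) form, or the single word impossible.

key: order matters: swapping turn(left) and move(2) lands elsewhere
t0: at (2,4), heading E
step 1 (turn(left)): at (2,4), heading N
step 2 (move(2)): at (2,6), heading N
all 9 alternatives checked — unique.

turn(left), move(2)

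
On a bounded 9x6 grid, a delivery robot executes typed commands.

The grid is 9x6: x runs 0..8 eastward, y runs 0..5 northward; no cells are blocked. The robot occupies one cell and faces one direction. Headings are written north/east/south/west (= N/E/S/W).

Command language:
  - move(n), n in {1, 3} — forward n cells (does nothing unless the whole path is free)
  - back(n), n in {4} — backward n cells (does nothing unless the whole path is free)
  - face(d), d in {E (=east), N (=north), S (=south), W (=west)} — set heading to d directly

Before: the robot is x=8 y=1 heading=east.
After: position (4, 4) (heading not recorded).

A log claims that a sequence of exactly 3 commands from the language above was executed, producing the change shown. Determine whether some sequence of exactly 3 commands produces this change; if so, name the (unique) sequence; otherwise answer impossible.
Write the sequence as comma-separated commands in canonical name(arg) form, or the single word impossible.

back(4), face(N), move(3)

key: running move(3) before back(4) would end elsewhere — order is forced
from: x=8 y=1 heading=east
1. back(4) → x=4 y=1 heading=east
2. face(N) → x=4 y=1 heading=north
3. move(3) → x=4 y=4 heading=north
all 343 alternatives checked — unique.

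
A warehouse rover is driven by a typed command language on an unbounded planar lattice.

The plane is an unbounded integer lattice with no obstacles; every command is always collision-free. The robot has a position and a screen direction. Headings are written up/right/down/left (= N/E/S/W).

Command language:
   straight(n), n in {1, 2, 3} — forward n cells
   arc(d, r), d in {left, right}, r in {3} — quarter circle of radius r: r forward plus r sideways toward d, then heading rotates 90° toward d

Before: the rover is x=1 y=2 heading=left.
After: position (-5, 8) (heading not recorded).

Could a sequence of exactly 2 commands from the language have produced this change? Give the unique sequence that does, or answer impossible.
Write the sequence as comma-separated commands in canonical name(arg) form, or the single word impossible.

key: order matters: swapping arc(right, 3) and arc(left, 3) lands elsewhere
t0: x=1 y=2 heading=left
1. arc(right, 3) → x=-2 y=5 heading=up
2. arc(left, 3) → x=-5 y=8 heading=left
no other 2-command option fits: unique.

arc(right, 3), arc(left, 3)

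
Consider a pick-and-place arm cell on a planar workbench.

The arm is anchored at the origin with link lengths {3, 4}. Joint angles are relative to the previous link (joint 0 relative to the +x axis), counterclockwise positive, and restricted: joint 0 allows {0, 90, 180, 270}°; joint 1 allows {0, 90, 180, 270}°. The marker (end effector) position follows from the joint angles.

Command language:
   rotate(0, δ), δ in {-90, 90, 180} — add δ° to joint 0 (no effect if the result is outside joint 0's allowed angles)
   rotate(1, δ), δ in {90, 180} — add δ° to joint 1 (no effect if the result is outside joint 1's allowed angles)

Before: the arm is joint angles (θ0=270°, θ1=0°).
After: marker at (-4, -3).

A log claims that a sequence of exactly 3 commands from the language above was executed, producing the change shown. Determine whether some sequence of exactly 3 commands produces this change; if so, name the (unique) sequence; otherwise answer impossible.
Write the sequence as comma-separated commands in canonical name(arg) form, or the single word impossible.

initial: joint angles (θ0=270°, θ1=0°)
step 1 (rotate(1, 90)): joint angles (θ0=270°, θ1=90°)
step 2 (rotate(1, 90)): joint angles (θ0=270°, θ1=180°)
step 3 (rotate(1, 90)): joint angles (θ0=270°, θ1=270°)
no rival 3-sequence matches.

rotate(1, 90), rotate(1, 90), rotate(1, 90)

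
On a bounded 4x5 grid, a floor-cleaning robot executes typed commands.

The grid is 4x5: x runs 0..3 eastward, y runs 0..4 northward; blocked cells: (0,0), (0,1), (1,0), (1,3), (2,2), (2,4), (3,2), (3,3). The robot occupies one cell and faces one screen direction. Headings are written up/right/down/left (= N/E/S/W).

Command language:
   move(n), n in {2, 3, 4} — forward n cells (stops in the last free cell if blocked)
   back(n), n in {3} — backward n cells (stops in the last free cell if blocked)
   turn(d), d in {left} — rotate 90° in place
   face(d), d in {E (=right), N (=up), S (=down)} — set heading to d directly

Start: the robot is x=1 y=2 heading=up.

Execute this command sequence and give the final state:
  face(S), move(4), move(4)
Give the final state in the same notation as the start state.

x=1 y=1 heading=down

start: x=1 y=2 heading=up
1. face(S) → x=1 y=2 heading=down
2. move(4) → x=1 y=1 heading=down
3. move(4) → x=1 y=1 heading=down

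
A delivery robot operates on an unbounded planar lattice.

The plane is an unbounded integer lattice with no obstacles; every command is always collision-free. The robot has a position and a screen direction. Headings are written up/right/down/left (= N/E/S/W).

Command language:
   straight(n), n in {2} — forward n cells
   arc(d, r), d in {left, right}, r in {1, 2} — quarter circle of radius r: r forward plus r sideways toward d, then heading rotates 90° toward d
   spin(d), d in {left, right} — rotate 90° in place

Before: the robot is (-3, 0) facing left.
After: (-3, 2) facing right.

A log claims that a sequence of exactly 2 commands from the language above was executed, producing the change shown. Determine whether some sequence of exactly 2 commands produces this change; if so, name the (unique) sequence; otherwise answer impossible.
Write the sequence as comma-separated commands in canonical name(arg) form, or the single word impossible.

key: position moved to (-3,2) AND the heading swung to E — translation plus rotation needed
from: (-3, 0) facing left
[1] after arc(right, 1): (-4, 1) facing up
[2] after arc(right, 1): (-3, 2) facing right
uniquely the one of 49 2-step routes that fits.

arc(right, 1), arc(right, 1)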